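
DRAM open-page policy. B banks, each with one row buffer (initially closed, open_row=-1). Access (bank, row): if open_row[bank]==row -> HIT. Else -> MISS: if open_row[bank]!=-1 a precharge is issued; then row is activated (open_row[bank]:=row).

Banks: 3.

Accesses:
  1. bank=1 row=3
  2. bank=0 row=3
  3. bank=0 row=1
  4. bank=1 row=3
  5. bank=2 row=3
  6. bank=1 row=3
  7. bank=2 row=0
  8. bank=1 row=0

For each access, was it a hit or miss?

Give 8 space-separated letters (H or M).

Answer: M M M H M H M M

Derivation:
Acc 1: bank1 row3 -> MISS (open row3); precharges=0
Acc 2: bank0 row3 -> MISS (open row3); precharges=0
Acc 3: bank0 row1 -> MISS (open row1); precharges=1
Acc 4: bank1 row3 -> HIT
Acc 5: bank2 row3 -> MISS (open row3); precharges=1
Acc 6: bank1 row3 -> HIT
Acc 7: bank2 row0 -> MISS (open row0); precharges=2
Acc 8: bank1 row0 -> MISS (open row0); precharges=3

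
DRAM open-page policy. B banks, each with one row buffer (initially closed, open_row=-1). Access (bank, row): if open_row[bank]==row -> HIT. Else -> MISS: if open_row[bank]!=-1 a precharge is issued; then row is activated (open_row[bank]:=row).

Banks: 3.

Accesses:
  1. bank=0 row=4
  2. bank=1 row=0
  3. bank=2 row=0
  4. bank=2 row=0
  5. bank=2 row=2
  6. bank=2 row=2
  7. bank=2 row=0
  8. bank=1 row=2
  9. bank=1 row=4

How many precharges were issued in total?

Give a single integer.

Acc 1: bank0 row4 -> MISS (open row4); precharges=0
Acc 2: bank1 row0 -> MISS (open row0); precharges=0
Acc 3: bank2 row0 -> MISS (open row0); precharges=0
Acc 4: bank2 row0 -> HIT
Acc 5: bank2 row2 -> MISS (open row2); precharges=1
Acc 6: bank2 row2 -> HIT
Acc 7: bank2 row0 -> MISS (open row0); precharges=2
Acc 8: bank1 row2 -> MISS (open row2); precharges=3
Acc 9: bank1 row4 -> MISS (open row4); precharges=4

Answer: 4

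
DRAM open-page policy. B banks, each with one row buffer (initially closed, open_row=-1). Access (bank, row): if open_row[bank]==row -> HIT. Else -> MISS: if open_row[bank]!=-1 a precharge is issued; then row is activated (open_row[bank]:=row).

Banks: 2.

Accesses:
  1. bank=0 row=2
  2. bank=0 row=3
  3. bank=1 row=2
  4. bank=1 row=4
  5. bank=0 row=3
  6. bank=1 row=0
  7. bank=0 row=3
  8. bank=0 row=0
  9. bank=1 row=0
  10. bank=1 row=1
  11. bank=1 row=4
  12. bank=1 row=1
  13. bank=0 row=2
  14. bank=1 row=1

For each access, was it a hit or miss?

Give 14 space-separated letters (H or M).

Acc 1: bank0 row2 -> MISS (open row2); precharges=0
Acc 2: bank0 row3 -> MISS (open row3); precharges=1
Acc 3: bank1 row2 -> MISS (open row2); precharges=1
Acc 4: bank1 row4 -> MISS (open row4); precharges=2
Acc 5: bank0 row3 -> HIT
Acc 6: bank1 row0 -> MISS (open row0); precharges=3
Acc 7: bank0 row3 -> HIT
Acc 8: bank0 row0 -> MISS (open row0); precharges=4
Acc 9: bank1 row0 -> HIT
Acc 10: bank1 row1 -> MISS (open row1); precharges=5
Acc 11: bank1 row4 -> MISS (open row4); precharges=6
Acc 12: bank1 row1 -> MISS (open row1); precharges=7
Acc 13: bank0 row2 -> MISS (open row2); precharges=8
Acc 14: bank1 row1 -> HIT

Answer: M M M M H M H M H M M M M H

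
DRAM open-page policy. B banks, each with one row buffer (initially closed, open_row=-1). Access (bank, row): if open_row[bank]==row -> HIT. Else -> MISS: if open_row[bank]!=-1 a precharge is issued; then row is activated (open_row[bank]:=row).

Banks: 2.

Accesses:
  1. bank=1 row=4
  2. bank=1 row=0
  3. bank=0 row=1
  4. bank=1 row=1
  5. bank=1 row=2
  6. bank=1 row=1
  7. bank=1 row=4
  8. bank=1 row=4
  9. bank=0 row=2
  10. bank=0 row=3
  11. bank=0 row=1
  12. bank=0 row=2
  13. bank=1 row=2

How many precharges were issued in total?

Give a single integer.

Acc 1: bank1 row4 -> MISS (open row4); precharges=0
Acc 2: bank1 row0 -> MISS (open row0); precharges=1
Acc 3: bank0 row1 -> MISS (open row1); precharges=1
Acc 4: bank1 row1 -> MISS (open row1); precharges=2
Acc 5: bank1 row2 -> MISS (open row2); precharges=3
Acc 6: bank1 row1 -> MISS (open row1); precharges=4
Acc 7: bank1 row4 -> MISS (open row4); precharges=5
Acc 8: bank1 row4 -> HIT
Acc 9: bank0 row2 -> MISS (open row2); precharges=6
Acc 10: bank0 row3 -> MISS (open row3); precharges=7
Acc 11: bank0 row1 -> MISS (open row1); precharges=8
Acc 12: bank0 row2 -> MISS (open row2); precharges=9
Acc 13: bank1 row2 -> MISS (open row2); precharges=10

Answer: 10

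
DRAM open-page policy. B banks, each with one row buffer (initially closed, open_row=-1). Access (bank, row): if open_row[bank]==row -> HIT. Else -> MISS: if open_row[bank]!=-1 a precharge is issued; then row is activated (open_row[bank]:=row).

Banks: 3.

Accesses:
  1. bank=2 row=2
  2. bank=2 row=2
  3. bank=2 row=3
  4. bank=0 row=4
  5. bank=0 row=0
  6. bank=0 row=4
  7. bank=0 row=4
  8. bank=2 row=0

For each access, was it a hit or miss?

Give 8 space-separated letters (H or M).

Acc 1: bank2 row2 -> MISS (open row2); precharges=0
Acc 2: bank2 row2 -> HIT
Acc 3: bank2 row3 -> MISS (open row3); precharges=1
Acc 4: bank0 row4 -> MISS (open row4); precharges=1
Acc 5: bank0 row0 -> MISS (open row0); precharges=2
Acc 6: bank0 row4 -> MISS (open row4); precharges=3
Acc 7: bank0 row4 -> HIT
Acc 8: bank2 row0 -> MISS (open row0); precharges=4

Answer: M H M M M M H M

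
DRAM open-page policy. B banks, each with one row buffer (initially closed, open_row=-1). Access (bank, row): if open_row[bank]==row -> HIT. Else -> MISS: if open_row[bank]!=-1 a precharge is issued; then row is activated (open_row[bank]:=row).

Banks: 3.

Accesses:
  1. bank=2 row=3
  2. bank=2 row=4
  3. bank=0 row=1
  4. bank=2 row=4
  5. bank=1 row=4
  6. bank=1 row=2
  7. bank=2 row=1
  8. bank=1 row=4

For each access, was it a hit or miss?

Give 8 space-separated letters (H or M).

Acc 1: bank2 row3 -> MISS (open row3); precharges=0
Acc 2: bank2 row4 -> MISS (open row4); precharges=1
Acc 3: bank0 row1 -> MISS (open row1); precharges=1
Acc 4: bank2 row4 -> HIT
Acc 5: bank1 row4 -> MISS (open row4); precharges=1
Acc 6: bank1 row2 -> MISS (open row2); precharges=2
Acc 7: bank2 row1 -> MISS (open row1); precharges=3
Acc 8: bank1 row4 -> MISS (open row4); precharges=4

Answer: M M M H M M M M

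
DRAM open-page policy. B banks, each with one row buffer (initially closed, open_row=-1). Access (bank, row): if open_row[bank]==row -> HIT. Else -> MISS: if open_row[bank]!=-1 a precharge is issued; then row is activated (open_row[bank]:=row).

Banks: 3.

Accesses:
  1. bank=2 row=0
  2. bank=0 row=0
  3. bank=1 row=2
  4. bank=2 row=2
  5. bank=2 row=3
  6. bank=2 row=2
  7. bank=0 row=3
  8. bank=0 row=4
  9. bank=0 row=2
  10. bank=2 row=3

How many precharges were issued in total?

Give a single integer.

Acc 1: bank2 row0 -> MISS (open row0); precharges=0
Acc 2: bank0 row0 -> MISS (open row0); precharges=0
Acc 3: bank1 row2 -> MISS (open row2); precharges=0
Acc 4: bank2 row2 -> MISS (open row2); precharges=1
Acc 5: bank2 row3 -> MISS (open row3); precharges=2
Acc 6: bank2 row2 -> MISS (open row2); precharges=3
Acc 7: bank0 row3 -> MISS (open row3); precharges=4
Acc 8: bank0 row4 -> MISS (open row4); precharges=5
Acc 9: bank0 row2 -> MISS (open row2); precharges=6
Acc 10: bank2 row3 -> MISS (open row3); precharges=7

Answer: 7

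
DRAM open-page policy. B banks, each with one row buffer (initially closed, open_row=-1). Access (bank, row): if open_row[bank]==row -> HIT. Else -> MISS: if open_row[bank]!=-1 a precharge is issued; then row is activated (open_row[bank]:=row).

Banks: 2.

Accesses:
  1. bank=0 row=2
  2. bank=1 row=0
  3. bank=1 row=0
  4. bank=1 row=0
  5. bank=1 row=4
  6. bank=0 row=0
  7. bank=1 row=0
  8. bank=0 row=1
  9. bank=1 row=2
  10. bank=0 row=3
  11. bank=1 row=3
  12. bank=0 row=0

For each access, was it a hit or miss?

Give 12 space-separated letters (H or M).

Acc 1: bank0 row2 -> MISS (open row2); precharges=0
Acc 2: bank1 row0 -> MISS (open row0); precharges=0
Acc 3: bank1 row0 -> HIT
Acc 4: bank1 row0 -> HIT
Acc 5: bank1 row4 -> MISS (open row4); precharges=1
Acc 6: bank0 row0 -> MISS (open row0); precharges=2
Acc 7: bank1 row0 -> MISS (open row0); precharges=3
Acc 8: bank0 row1 -> MISS (open row1); precharges=4
Acc 9: bank1 row2 -> MISS (open row2); precharges=5
Acc 10: bank0 row3 -> MISS (open row3); precharges=6
Acc 11: bank1 row3 -> MISS (open row3); precharges=7
Acc 12: bank0 row0 -> MISS (open row0); precharges=8

Answer: M M H H M M M M M M M M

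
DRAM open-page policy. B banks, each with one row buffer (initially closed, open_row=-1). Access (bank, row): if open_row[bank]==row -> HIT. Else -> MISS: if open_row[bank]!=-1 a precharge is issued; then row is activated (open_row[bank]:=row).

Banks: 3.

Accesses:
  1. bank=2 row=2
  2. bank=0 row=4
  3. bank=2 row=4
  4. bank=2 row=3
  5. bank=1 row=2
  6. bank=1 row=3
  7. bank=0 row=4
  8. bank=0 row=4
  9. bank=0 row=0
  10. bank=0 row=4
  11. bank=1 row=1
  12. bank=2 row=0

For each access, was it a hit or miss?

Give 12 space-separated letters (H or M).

Acc 1: bank2 row2 -> MISS (open row2); precharges=0
Acc 2: bank0 row4 -> MISS (open row4); precharges=0
Acc 3: bank2 row4 -> MISS (open row4); precharges=1
Acc 4: bank2 row3 -> MISS (open row3); precharges=2
Acc 5: bank1 row2 -> MISS (open row2); precharges=2
Acc 6: bank1 row3 -> MISS (open row3); precharges=3
Acc 7: bank0 row4 -> HIT
Acc 8: bank0 row4 -> HIT
Acc 9: bank0 row0 -> MISS (open row0); precharges=4
Acc 10: bank0 row4 -> MISS (open row4); precharges=5
Acc 11: bank1 row1 -> MISS (open row1); precharges=6
Acc 12: bank2 row0 -> MISS (open row0); precharges=7

Answer: M M M M M M H H M M M M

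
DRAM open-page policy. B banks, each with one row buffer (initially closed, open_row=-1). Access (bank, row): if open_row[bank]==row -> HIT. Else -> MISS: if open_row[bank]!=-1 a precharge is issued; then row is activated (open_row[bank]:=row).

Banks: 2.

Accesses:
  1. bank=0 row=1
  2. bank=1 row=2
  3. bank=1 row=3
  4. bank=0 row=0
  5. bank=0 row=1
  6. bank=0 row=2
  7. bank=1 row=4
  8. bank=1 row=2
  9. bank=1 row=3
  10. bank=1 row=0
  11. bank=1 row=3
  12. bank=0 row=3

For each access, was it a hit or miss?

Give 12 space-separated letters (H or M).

Acc 1: bank0 row1 -> MISS (open row1); precharges=0
Acc 2: bank1 row2 -> MISS (open row2); precharges=0
Acc 3: bank1 row3 -> MISS (open row3); precharges=1
Acc 4: bank0 row0 -> MISS (open row0); precharges=2
Acc 5: bank0 row1 -> MISS (open row1); precharges=3
Acc 6: bank0 row2 -> MISS (open row2); precharges=4
Acc 7: bank1 row4 -> MISS (open row4); precharges=5
Acc 8: bank1 row2 -> MISS (open row2); precharges=6
Acc 9: bank1 row3 -> MISS (open row3); precharges=7
Acc 10: bank1 row0 -> MISS (open row0); precharges=8
Acc 11: bank1 row3 -> MISS (open row3); precharges=9
Acc 12: bank0 row3 -> MISS (open row3); precharges=10

Answer: M M M M M M M M M M M M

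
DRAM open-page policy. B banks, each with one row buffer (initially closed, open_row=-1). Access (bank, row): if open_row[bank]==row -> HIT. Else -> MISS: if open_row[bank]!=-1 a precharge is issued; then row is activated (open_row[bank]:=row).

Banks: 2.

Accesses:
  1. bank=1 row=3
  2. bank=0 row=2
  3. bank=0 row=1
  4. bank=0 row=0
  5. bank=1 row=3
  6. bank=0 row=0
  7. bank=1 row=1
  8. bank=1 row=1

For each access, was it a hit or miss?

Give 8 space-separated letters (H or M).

Answer: M M M M H H M H

Derivation:
Acc 1: bank1 row3 -> MISS (open row3); precharges=0
Acc 2: bank0 row2 -> MISS (open row2); precharges=0
Acc 3: bank0 row1 -> MISS (open row1); precharges=1
Acc 4: bank0 row0 -> MISS (open row0); precharges=2
Acc 5: bank1 row3 -> HIT
Acc 6: bank0 row0 -> HIT
Acc 7: bank1 row1 -> MISS (open row1); precharges=3
Acc 8: bank1 row1 -> HIT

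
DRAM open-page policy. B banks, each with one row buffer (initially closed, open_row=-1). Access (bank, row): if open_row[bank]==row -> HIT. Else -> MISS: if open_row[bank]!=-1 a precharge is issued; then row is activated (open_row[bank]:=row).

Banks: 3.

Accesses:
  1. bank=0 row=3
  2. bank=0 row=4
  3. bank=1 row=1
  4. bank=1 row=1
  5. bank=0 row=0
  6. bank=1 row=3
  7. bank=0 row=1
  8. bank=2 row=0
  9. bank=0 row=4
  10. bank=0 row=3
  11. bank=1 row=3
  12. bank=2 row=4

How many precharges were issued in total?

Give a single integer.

Answer: 7

Derivation:
Acc 1: bank0 row3 -> MISS (open row3); precharges=0
Acc 2: bank0 row4 -> MISS (open row4); precharges=1
Acc 3: bank1 row1 -> MISS (open row1); precharges=1
Acc 4: bank1 row1 -> HIT
Acc 5: bank0 row0 -> MISS (open row0); precharges=2
Acc 6: bank1 row3 -> MISS (open row3); precharges=3
Acc 7: bank0 row1 -> MISS (open row1); precharges=4
Acc 8: bank2 row0 -> MISS (open row0); precharges=4
Acc 9: bank0 row4 -> MISS (open row4); precharges=5
Acc 10: bank0 row3 -> MISS (open row3); precharges=6
Acc 11: bank1 row3 -> HIT
Acc 12: bank2 row4 -> MISS (open row4); precharges=7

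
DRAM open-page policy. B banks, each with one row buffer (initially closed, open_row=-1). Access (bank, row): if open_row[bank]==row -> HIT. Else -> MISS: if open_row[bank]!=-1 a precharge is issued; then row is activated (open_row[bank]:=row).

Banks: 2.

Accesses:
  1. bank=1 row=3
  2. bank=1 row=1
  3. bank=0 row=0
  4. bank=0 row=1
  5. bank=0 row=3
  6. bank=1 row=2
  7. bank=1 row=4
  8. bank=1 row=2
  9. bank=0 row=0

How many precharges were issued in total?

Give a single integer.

Acc 1: bank1 row3 -> MISS (open row3); precharges=0
Acc 2: bank1 row1 -> MISS (open row1); precharges=1
Acc 3: bank0 row0 -> MISS (open row0); precharges=1
Acc 4: bank0 row1 -> MISS (open row1); precharges=2
Acc 5: bank0 row3 -> MISS (open row3); precharges=3
Acc 6: bank1 row2 -> MISS (open row2); precharges=4
Acc 7: bank1 row4 -> MISS (open row4); precharges=5
Acc 8: bank1 row2 -> MISS (open row2); precharges=6
Acc 9: bank0 row0 -> MISS (open row0); precharges=7

Answer: 7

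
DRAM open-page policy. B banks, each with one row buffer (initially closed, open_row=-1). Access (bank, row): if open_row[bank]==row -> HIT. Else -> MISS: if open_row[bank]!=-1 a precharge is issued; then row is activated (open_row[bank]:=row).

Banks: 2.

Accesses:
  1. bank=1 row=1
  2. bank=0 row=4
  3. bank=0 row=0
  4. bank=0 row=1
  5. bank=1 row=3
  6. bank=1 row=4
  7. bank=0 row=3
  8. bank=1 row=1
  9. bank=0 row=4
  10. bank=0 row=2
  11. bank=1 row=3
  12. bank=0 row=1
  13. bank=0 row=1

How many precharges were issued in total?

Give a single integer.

Answer: 10

Derivation:
Acc 1: bank1 row1 -> MISS (open row1); precharges=0
Acc 2: bank0 row4 -> MISS (open row4); precharges=0
Acc 3: bank0 row0 -> MISS (open row0); precharges=1
Acc 4: bank0 row1 -> MISS (open row1); precharges=2
Acc 5: bank1 row3 -> MISS (open row3); precharges=3
Acc 6: bank1 row4 -> MISS (open row4); precharges=4
Acc 7: bank0 row3 -> MISS (open row3); precharges=5
Acc 8: bank1 row1 -> MISS (open row1); precharges=6
Acc 9: bank0 row4 -> MISS (open row4); precharges=7
Acc 10: bank0 row2 -> MISS (open row2); precharges=8
Acc 11: bank1 row3 -> MISS (open row3); precharges=9
Acc 12: bank0 row1 -> MISS (open row1); precharges=10
Acc 13: bank0 row1 -> HIT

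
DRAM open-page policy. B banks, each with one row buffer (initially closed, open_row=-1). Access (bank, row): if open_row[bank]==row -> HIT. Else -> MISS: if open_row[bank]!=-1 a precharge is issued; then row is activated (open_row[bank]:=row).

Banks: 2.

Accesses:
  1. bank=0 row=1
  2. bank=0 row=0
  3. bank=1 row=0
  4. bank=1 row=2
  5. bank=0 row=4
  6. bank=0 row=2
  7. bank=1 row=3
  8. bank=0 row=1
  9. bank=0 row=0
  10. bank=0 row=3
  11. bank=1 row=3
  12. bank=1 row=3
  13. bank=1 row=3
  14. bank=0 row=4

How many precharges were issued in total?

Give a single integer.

Answer: 9

Derivation:
Acc 1: bank0 row1 -> MISS (open row1); precharges=0
Acc 2: bank0 row0 -> MISS (open row0); precharges=1
Acc 3: bank1 row0 -> MISS (open row0); precharges=1
Acc 4: bank1 row2 -> MISS (open row2); precharges=2
Acc 5: bank0 row4 -> MISS (open row4); precharges=3
Acc 6: bank0 row2 -> MISS (open row2); precharges=4
Acc 7: bank1 row3 -> MISS (open row3); precharges=5
Acc 8: bank0 row1 -> MISS (open row1); precharges=6
Acc 9: bank0 row0 -> MISS (open row0); precharges=7
Acc 10: bank0 row3 -> MISS (open row3); precharges=8
Acc 11: bank1 row3 -> HIT
Acc 12: bank1 row3 -> HIT
Acc 13: bank1 row3 -> HIT
Acc 14: bank0 row4 -> MISS (open row4); precharges=9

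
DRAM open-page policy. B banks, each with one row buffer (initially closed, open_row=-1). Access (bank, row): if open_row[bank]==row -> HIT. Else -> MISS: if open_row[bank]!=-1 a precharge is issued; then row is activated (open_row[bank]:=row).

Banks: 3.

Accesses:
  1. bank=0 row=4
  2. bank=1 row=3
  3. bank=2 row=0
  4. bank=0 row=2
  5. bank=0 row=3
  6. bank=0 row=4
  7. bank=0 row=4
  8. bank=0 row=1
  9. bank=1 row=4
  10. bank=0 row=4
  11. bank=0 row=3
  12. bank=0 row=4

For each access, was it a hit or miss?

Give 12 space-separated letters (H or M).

Acc 1: bank0 row4 -> MISS (open row4); precharges=0
Acc 2: bank1 row3 -> MISS (open row3); precharges=0
Acc 3: bank2 row0 -> MISS (open row0); precharges=0
Acc 4: bank0 row2 -> MISS (open row2); precharges=1
Acc 5: bank0 row3 -> MISS (open row3); precharges=2
Acc 6: bank0 row4 -> MISS (open row4); precharges=3
Acc 7: bank0 row4 -> HIT
Acc 8: bank0 row1 -> MISS (open row1); precharges=4
Acc 9: bank1 row4 -> MISS (open row4); precharges=5
Acc 10: bank0 row4 -> MISS (open row4); precharges=6
Acc 11: bank0 row3 -> MISS (open row3); precharges=7
Acc 12: bank0 row4 -> MISS (open row4); precharges=8

Answer: M M M M M M H M M M M M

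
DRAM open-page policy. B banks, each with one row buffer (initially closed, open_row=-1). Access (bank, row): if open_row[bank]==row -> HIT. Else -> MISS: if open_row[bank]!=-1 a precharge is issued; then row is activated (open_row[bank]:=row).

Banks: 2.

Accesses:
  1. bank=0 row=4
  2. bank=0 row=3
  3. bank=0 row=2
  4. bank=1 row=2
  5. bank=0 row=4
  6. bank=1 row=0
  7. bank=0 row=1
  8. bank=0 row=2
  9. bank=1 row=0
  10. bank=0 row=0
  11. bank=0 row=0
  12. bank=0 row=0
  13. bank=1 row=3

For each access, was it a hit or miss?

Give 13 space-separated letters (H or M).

Answer: M M M M M M M M H M H H M

Derivation:
Acc 1: bank0 row4 -> MISS (open row4); precharges=0
Acc 2: bank0 row3 -> MISS (open row3); precharges=1
Acc 3: bank0 row2 -> MISS (open row2); precharges=2
Acc 4: bank1 row2 -> MISS (open row2); precharges=2
Acc 5: bank0 row4 -> MISS (open row4); precharges=3
Acc 6: bank1 row0 -> MISS (open row0); precharges=4
Acc 7: bank0 row1 -> MISS (open row1); precharges=5
Acc 8: bank0 row2 -> MISS (open row2); precharges=6
Acc 9: bank1 row0 -> HIT
Acc 10: bank0 row0 -> MISS (open row0); precharges=7
Acc 11: bank0 row0 -> HIT
Acc 12: bank0 row0 -> HIT
Acc 13: bank1 row3 -> MISS (open row3); precharges=8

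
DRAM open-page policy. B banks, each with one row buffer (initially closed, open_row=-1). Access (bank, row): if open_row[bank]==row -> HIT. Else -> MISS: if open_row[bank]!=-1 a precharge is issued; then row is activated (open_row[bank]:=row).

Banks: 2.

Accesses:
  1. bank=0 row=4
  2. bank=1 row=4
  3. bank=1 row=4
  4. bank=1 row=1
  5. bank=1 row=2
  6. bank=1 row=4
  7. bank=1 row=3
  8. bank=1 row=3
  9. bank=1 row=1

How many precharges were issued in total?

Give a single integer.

Answer: 5

Derivation:
Acc 1: bank0 row4 -> MISS (open row4); precharges=0
Acc 2: bank1 row4 -> MISS (open row4); precharges=0
Acc 3: bank1 row4 -> HIT
Acc 4: bank1 row1 -> MISS (open row1); precharges=1
Acc 5: bank1 row2 -> MISS (open row2); precharges=2
Acc 6: bank1 row4 -> MISS (open row4); precharges=3
Acc 7: bank1 row3 -> MISS (open row3); precharges=4
Acc 8: bank1 row3 -> HIT
Acc 9: bank1 row1 -> MISS (open row1); precharges=5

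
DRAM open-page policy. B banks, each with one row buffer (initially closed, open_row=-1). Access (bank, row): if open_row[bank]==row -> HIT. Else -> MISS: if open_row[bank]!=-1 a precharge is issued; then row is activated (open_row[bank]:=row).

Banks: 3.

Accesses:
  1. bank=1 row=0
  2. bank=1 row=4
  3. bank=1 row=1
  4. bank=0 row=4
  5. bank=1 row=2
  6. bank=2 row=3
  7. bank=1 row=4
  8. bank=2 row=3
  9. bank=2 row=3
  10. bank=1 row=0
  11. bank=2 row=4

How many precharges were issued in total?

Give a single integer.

Answer: 6

Derivation:
Acc 1: bank1 row0 -> MISS (open row0); precharges=0
Acc 2: bank1 row4 -> MISS (open row4); precharges=1
Acc 3: bank1 row1 -> MISS (open row1); precharges=2
Acc 4: bank0 row4 -> MISS (open row4); precharges=2
Acc 5: bank1 row2 -> MISS (open row2); precharges=3
Acc 6: bank2 row3 -> MISS (open row3); precharges=3
Acc 7: bank1 row4 -> MISS (open row4); precharges=4
Acc 8: bank2 row3 -> HIT
Acc 9: bank2 row3 -> HIT
Acc 10: bank1 row0 -> MISS (open row0); precharges=5
Acc 11: bank2 row4 -> MISS (open row4); precharges=6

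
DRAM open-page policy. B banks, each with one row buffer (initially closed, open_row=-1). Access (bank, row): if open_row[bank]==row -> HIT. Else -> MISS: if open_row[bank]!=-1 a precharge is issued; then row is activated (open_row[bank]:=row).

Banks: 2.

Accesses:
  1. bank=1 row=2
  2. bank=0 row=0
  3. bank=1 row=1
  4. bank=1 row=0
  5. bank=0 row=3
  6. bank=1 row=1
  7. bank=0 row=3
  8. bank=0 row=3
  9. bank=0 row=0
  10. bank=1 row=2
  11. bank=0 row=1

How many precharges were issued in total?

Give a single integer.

Acc 1: bank1 row2 -> MISS (open row2); precharges=0
Acc 2: bank0 row0 -> MISS (open row0); precharges=0
Acc 3: bank1 row1 -> MISS (open row1); precharges=1
Acc 4: bank1 row0 -> MISS (open row0); precharges=2
Acc 5: bank0 row3 -> MISS (open row3); precharges=3
Acc 6: bank1 row1 -> MISS (open row1); precharges=4
Acc 7: bank0 row3 -> HIT
Acc 8: bank0 row3 -> HIT
Acc 9: bank0 row0 -> MISS (open row0); precharges=5
Acc 10: bank1 row2 -> MISS (open row2); precharges=6
Acc 11: bank0 row1 -> MISS (open row1); precharges=7

Answer: 7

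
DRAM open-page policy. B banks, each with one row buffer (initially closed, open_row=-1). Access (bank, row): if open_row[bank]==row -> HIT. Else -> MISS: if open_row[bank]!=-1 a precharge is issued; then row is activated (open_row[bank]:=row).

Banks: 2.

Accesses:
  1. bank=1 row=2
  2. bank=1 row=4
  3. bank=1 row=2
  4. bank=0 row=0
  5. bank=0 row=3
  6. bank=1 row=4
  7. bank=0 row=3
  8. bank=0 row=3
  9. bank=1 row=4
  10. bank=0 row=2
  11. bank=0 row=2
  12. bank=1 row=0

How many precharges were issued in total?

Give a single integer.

Acc 1: bank1 row2 -> MISS (open row2); precharges=0
Acc 2: bank1 row4 -> MISS (open row4); precharges=1
Acc 3: bank1 row2 -> MISS (open row2); precharges=2
Acc 4: bank0 row0 -> MISS (open row0); precharges=2
Acc 5: bank0 row3 -> MISS (open row3); precharges=3
Acc 6: bank1 row4 -> MISS (open row4); precharges=4
Acc 7: bank0 row3 -> HIT
Acc 8: bank0 row3 -> HIT
Acc 9: bank1 row4 -> HIT
Acc 10: bank0 row2 -> MISS (open row2); precharges=5
Acc 11: bank0 row2 -> HIT
Acc 12: bank1 row0 -> MISS (open row0); precharges=6

Answer: 6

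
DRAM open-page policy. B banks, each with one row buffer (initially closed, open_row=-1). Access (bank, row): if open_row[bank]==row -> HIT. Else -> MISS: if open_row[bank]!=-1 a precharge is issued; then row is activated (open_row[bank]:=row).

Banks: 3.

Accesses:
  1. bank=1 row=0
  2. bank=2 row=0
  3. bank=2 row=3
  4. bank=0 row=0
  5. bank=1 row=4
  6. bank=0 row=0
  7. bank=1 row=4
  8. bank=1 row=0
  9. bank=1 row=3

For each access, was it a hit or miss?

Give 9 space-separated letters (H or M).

Acc 1: bank1 row0 -> MISS (open row0); precharges=0
Acc 2: bank2 row0 -> MISS (open row0); precharges=0
Acc 3: bank2 row3 -> MISS (open row3); precharges=1
Acc 4: bank0 row0 -> MISS (open row0); precharges=1
Acc 5: bank1 row4 -> MISS (open row4); precharges=2
Acc 6: bank0 row0 -> HIT
Acc 7: bank1 row4 -> HIT
Acc 8: bank1 row0 -> MISS (open row0); precharges=3
Acc 9: bank1 row3 -> MISS (open row3); precharges=4

Answer: M M M M M H H M M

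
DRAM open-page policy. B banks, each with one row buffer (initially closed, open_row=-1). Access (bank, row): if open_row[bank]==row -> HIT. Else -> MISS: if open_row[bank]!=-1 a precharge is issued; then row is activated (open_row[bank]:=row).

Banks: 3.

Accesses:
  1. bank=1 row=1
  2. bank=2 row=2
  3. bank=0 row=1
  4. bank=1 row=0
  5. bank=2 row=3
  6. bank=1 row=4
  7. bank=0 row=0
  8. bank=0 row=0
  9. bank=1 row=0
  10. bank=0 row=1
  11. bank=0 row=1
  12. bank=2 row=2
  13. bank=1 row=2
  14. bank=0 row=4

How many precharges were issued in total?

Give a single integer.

Acc 1: bank1 row1 -> MISS (open row1); precharges=0
Acc 2: bank2 row2 -> MISS (open row2); precharges=0
Acc 3: bank0 row1 -> MISS (open row1); precharges=0
Acc 4: bank1 row0 -> MISS (open row0); precharges=1
Acc 5: bank2 row3 -> MISS (open row3); precharges=2
Acc 6: bank1 row4 -> MISS (open row4); precharges=3
Acc 7: bank0 row0 -> MISS (open row0); precharges=4
Acc 8: bank0 row0 -> HIT
Acc 9: bank1 row0 -> MISS (open row0); precharges=5
Acc 10: bank0 row1 -> MISS (open row1); precharges=6
Acc 11: bank0 row1 -> HIT
Acc 12: bank2 row2 -> MISS (open row2); precharges=7
Acc 13: bank1 row2 -> MISS (open row2); precharges=8
Acc 14: bank0 row4 -> MISS (open row4); precharges=9

Answer: 9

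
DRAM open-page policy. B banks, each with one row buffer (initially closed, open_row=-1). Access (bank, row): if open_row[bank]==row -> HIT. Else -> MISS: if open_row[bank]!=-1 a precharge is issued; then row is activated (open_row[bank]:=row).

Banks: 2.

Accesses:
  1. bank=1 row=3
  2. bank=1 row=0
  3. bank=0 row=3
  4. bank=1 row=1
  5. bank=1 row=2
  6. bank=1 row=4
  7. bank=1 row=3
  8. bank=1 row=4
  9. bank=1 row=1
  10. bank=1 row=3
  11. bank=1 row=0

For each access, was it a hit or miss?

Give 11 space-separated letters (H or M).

Acc 1: bank1 row3 -> MISS (open row3); precharges=0
Acc 2: bank1 row0 -> MISS (open row0); precharges=1
Acc 3: bank0 row3 -> MISS (open row3); precharges=1
Acc 4: bank1 row1 -> MISS (open row1); precharges=2
Acc 5: bank1 row2 -> MISS (open row2); precharges=3
Acc 6: bank1 row4 -> MISS (open row4); precharges=4
Acc 7: bank1 row3 -> MISS (open row3); precharges=5
Acc 8: bank1 row4 -> MISS (open row4); precharges=6
Acc 9: bank1 row1 -> MISS (open row1); precharges=7
Acc 10: bank1 row3 -> MISS (open row3); precharges=8
Acc 11: bank1 row0 -> MISS (open row0); precharges=9

Answer: M M M M M M M M M M M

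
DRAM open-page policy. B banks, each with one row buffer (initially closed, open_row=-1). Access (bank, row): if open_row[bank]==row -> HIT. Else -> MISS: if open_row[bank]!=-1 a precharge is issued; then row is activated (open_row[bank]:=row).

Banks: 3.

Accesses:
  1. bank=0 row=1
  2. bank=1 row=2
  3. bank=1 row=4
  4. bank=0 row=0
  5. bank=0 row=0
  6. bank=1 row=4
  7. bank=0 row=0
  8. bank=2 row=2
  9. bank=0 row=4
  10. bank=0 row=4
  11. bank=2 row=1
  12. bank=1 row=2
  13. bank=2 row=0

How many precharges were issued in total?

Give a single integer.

Answer: 6

Derivation:
Acc 1: bank0 row1 -> MISS (open row1); precharges=0
Acc 2: bank1 row2 -> MISS (open row2); precharges=0
Acc 3: bank1 row4 -> MISS (open row4); precharges=1
Acc 4: bank0 row0 -> MISS (open row0); precharges=2
Acc 5: bank0 row0 -> HIT
Acc 6: bank1 row4 -> HIT
Acc 7: bank0 row0 -> HIT
Acc 8: bank2 row2 -> MISS (open row2); precharges=2
Acc 9: bank0 row4 -> MISS (open row4); precharges=3
Acc 10: bank0 row4 -> HIT
Acc 11: bank2 row1 -> MISS (open row1); precharges=4
Acc 12: bank1 row2 -> MISS (open row2); precharges=5
Acc 13: bank2 row0 -> MISS (open row0); precharges=6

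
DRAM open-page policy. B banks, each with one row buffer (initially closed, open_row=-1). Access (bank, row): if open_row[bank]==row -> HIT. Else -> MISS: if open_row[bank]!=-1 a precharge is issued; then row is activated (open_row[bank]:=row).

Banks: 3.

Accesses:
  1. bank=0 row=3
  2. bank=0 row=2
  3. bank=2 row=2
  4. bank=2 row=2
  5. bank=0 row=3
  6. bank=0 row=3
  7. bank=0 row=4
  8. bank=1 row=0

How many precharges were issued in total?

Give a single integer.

Answer: 3

Derivation:
Acc 1: bank0 row3 -> MISS (open row3); precharges=0
Acc 2: bank0 row2 -> MISS (open row2); precharges=1
Acc 3: bank2 row2 -> MISS (open row2); precharges=1
Acc 4: bank2 row2 -> HIT
Acc 5: bank0 row3 -> MISS (open row3); precharges=2
Acc 6: bank0 row3 -> HIT
Acc 7: bank0 row4 -> MISS (open row4); precharges=3
Acc 8: bank1 row0 -> MISS (open row0); precharges=3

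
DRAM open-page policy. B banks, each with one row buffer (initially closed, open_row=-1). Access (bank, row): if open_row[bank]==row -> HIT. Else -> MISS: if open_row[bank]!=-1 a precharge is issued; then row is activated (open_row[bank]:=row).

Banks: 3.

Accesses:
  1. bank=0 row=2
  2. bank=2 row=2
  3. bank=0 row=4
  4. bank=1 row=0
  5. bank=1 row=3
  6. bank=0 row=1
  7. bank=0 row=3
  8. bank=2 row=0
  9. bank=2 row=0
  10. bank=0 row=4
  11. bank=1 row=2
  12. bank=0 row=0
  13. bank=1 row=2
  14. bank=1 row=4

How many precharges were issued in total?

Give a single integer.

Acc 1: bank0 row2 -> MISS (open row2); precharges=0
Acc 2: bank2 row2 -> MISS (open row2); precharges=0
Acc 3: bank0 row4 -> MISS (open row4); precharges=1
Acc 4: bank1 row0 -> MISS (open row0); precharges=1
Acc 5: bank1 row3 -> MISS (open row3); precharges=2
Acc 6: bank0 row1 -> MISS (open row1); precharges=3
Acc 7: bank0 row3 -> MISS (open row3); precharges=4
Acc 8: bank2 row0 -> MISS (open row0); precharges=5
Acc 9: bank2 row0 -> HIT
Acc 10: bank0 row4 -> MISS (open row4); precharges=6
Acc 11: bank1 row2 -> MISS (open row2); precharges=7
Acc 12: bank0 row0 -> MISS (open row0); precharges=8
Acc 13: bank1 row2 -> HIT
Acc 14: bank1 row4 -> MISS (open row4); precharges=9

Answer: 9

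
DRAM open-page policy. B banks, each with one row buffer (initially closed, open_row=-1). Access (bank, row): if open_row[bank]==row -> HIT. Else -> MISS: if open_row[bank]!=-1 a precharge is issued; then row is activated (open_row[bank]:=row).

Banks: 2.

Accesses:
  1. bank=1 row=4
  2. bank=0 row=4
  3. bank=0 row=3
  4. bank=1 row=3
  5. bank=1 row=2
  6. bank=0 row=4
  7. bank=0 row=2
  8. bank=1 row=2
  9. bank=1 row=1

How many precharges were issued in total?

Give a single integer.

Acc 1: bank1 row4 -> MISS (open row4); precharges=0
Acc 2: bank0 row4 -> MISS (open row4); precharges=0
Acc 3: bank0 row3 -> MISS (open row3); precharges=1
Acc 4: bank1 row3 -> MISS (open row3); precharges=2
Acc 5: bank1 row2 -> MISS (open row2); precharges=3
Acc 6: bank0 row4 -> MISS (open row4); precharges=4
Acc 7: bank0 row2 -> MISS (open row2); precharges=5
Acc 8: bank1 row2 -> HIT
Acc 9: bank1 row1 -> MISS (open row1); precharges=6

Answer: 6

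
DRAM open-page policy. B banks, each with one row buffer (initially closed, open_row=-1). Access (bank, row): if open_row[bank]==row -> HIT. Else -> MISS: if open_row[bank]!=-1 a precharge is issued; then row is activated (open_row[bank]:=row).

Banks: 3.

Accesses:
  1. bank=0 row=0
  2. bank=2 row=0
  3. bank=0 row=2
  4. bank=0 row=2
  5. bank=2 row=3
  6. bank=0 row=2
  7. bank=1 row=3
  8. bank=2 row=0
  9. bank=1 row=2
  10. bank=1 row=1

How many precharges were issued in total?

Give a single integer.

Acc 1: bank0 row0 -> MISS (open row0); precharges=0
Acc 2: bank2 row0 -> MISS (open row0); precharges=0
Acc 3: bank0 row2 -> MISS (open row2); precharges=1
Acc 4: bank0 row2 -> HIT
Acc 5: bank2 row3 -> MISS (open row3); precharges=2
Acc 6: bank0 row2 -> HIT
Acc 7: bank1 row3 -> MISS (open row3); precharges=2
Acc 8: bank2 row0 -> MISS (open row0); precharges=3
Acc 9: bank1 row2 -> MISS (open row2); precharges=4
Acc 10: bank1 row1 -> MISS (open row1); precharges=5

Answer: 5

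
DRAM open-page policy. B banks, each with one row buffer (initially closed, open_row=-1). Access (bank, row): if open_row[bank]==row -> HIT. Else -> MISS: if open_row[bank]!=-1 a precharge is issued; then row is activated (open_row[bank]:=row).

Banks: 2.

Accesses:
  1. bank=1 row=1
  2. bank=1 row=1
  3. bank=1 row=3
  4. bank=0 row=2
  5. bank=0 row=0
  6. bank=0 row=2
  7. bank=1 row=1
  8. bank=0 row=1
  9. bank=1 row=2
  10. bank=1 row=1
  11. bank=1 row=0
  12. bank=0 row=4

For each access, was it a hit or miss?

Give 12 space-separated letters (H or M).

Answer: M H M M M M M M M M M M

Derivation:
Acc 1: bank1 row1 -> MISS (open row1); precharges=0
Acc 2: bank1 row1 -> HIT
Acc 3: bank1 row3 -> MISS (open row3); precharges=1
Acc 4: bank0 row2 -> MISS (open row2); precharges=1
Acc 5: bank0 row0 -> MISS (open row0); precharges=2
Acc 6: bank0 row2 -> MISS (open row2); precharges=3
Acc 7: bank1 row1 -> MISS (open row1); precharges=4
Acc 8: bank0 row1 -> MISS (open row1); precharges=5
Acc 9: bank1 row2 -> MISS (open row2); precharges=6
Acc 10: bank1 row1 -> MISS (open row1); precharges=7
Acc 11: bank1 row0 -> MISS (open row0); precharges=8
Acc 12: bank0 row4 -> MISS (open row4); precharges=9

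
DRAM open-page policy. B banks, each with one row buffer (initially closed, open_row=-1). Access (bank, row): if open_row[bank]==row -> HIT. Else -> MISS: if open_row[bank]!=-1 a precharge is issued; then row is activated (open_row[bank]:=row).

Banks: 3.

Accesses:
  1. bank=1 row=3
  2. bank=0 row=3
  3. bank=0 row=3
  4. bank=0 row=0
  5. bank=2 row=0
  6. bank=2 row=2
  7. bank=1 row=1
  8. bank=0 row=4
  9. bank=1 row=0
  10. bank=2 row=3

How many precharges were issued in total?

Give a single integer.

Acc 1: bank1 row3 -> MISS (open row3); precharges=0
Acc 2: bank0 row3 -> MISS (open row3); precharges=0
Acc 3: bank0 row3 -> HIT
Acc 4: bank0 row0 -> MISS (open row0); precharges=1
Acc 5: bank2 row0 -> MISS (open row0); precharges=1
Acc 6: bank2 row2 -> MISS (open row2); precharges=2
Acc 7: bank1 row1 -> MISS (open row1); precharges=3
Acc 8: bank0 row4 -> MISS (open row4); precharges=4
Acc 9: bank1 row0 -> MISS (open row0); precharges=5
Acc 10: bank2 row3 -> MISS (open row3); precharges=6

Answer: 6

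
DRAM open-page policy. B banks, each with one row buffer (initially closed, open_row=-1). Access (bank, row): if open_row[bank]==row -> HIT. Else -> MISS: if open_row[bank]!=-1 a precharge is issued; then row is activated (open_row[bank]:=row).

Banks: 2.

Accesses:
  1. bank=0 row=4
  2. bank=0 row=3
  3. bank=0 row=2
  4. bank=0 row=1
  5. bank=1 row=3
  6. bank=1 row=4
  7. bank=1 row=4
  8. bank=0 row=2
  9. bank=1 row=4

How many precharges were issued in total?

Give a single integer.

Answer: 5

Derivation:
Acc 1: bank0 row4 -> MISS (open row4); precharges=0
Acc 2: bank0 row3 -> MISS (open row3); precharges=1
Acc 3: bank0 row2 -> MISS (open row2); precharges=2
Acc 4: bank0 row1 -> MISS (open row1); precharges=3
Acc 5: bank1 row3 -> MISS (open row3); precharges=3
Acc 6: bank1 row4 -> MISS (open row4); precharges=4
Acc 7: bank1 row4 -> HIT
Acc 8: bank0 row2 -> MISS (open row2); precharges=5
Acc 9: bank1 row4 -> HIT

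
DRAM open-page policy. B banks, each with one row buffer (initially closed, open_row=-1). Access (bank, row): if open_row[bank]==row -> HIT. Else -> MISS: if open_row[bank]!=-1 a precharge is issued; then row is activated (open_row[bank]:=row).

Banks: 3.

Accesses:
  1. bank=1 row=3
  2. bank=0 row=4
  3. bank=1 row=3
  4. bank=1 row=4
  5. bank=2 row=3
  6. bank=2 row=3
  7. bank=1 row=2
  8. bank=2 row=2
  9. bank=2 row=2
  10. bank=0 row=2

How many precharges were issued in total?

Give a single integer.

Answer: 4

Derivation:
Acc 1: bank1 row3 -> MISS (open row3); precharges=0
Acc 2: bank0 row4 -> MISS (open row4); precharges=0
Acc 3: bank1 row3 -> HIT
Acc 4: bank1 row4 -> MISS (open row4); precharges=1
Acc 5: bank2 row3 -> MISS (open row3); precharges=1
Acc 6: bank2 row3 -> HIT
Acc 7: bank1 row2 -> MISS (open row2); precharges=2
Acc 8: bank2 row2 -> MISS (open row2); precharges=3
Acc 9: bank2 row2 -> HIT
Acc 10: bank0 row2 -> MISS (open row2); precharges=4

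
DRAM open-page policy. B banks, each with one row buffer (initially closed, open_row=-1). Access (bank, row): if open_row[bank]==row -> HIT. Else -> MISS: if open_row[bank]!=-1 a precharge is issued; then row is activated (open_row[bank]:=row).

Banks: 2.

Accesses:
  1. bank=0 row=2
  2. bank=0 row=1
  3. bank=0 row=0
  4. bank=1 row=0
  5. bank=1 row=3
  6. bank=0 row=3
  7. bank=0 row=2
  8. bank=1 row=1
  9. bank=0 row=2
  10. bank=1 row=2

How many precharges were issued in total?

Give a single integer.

Acc 1: bank0 row2 -> MISS (open row2); precharges=0
Acc 2: bank0 row1 -> MISS (open row1); precharges=1
Acc 3: bank0 row0 -> MISS (open row0); precharges=2
Acc 4: bank1 row0 -> MISS (open row0); precharges=2
Acc 5: bank1 row3 -> MISS (open row3); precharges=3
Acc 6: bank0 row3 -> MISS (open row3); precharges=4
Acc 7: bank0 row2 -> MISS (open row2); precharges=5
Acc 8: bank1 row1 -> MISS (open row1); precharges=6
Acc 9: bank0 row2 -> HIT
Acc 10: bank1 row2 -> MISS (open row2); precharges=7

Answer: 7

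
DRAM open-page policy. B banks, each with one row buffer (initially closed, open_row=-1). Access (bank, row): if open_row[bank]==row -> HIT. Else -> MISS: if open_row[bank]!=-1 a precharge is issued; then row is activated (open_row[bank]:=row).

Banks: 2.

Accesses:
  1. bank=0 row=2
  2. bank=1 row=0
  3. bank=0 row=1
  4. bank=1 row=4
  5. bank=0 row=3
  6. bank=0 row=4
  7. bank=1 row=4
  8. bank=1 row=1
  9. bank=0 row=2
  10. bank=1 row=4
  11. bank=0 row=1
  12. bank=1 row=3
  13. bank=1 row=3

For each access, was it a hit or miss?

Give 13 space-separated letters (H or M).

Answer: M M M M M M H M M M M M H

Derivation:
Acc 1: bank0 row2 -> MISS (open row2); precharges=0
Acc 2: bank1 row0 -> MISS (open row0); precharges=0
Acc 3: bank0 row1 -> MISS (open row1); precharges=1
Acc 4: bank1 row4 -> MISS (open row4); precharges=2
Acc 5: bank0 row3 -> MISS (open row3); precharges=3
Acc 6: bank0 row4 -> MISS (open row4); precharges=4
Acc 7: bank1 row4 -> HIT
Acc 8: bank1 row1 -> MISS (open row1); precharges=5
Acc 9: bank0 row2 -> MISS (open row2); precharges=6
Acc 10: bank1 row4 -> MISS (open row4); precharges=7
Acc 11: bank0 row1 -> MISS (open row1); precharges=8
Acc 12: bank1 row3 -> MISS (open row3); precharges=9
Acc 13: bank1 row3 -> HIT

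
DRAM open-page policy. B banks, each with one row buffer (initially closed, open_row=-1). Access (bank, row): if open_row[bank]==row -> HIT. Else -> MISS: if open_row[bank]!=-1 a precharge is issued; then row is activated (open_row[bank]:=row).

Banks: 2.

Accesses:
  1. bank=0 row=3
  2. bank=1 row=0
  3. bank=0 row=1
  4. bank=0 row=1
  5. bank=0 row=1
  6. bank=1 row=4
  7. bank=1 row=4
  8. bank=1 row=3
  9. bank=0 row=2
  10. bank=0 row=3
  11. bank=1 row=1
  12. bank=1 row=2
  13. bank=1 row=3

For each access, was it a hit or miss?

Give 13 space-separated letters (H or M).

Acc 1: bank0 row3 -> MISS (open row3); precharges=0
Acc 2: bank1 row0 -> MISS (open row0); precharges=0
Acc 3: bank0 row1 -> MISS (open row1); precharges=1
Acc 4: bank0 row1 -> HIT
Acc 5: bank0 row1 -> HIT
Acc 6: bank1 row4 -> MISS (open row4); precharges=2
Acc 7: bank1 row4 -> HIT
Acc 8: bank1 row3 -> MISS (open row3); precharges=3
Acc 9: bank0 row2 -> MISS (open row2); precharges=4
Acc 10: bank0 row3 -> MISS (open row3); precharges=5
Acc 11: bank1 row1 -> MISS (open row1); precharges=6
Acc 12: bank1 row2 -> MISS (open row2); precharges=7
Acc 13: bank1 row3 -> MISS (open row3); precharges=8

Answer: M M M H H M H M M M M M M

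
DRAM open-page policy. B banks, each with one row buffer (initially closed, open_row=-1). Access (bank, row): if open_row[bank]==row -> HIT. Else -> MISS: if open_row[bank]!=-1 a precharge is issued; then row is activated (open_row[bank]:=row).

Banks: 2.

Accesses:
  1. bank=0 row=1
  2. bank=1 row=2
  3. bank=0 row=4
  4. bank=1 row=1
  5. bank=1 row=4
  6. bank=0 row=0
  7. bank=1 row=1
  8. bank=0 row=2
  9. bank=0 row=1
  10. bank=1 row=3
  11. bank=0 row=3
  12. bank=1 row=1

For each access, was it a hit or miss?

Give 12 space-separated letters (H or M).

Answer: M M M M M M M M M M M M

Derivation:
Acc 1: bank0 row1 -> MISS (open row1); precharges=0
Acc 2: bank1 row2 -> MISS (open row2); precharges=0
Acc 3: bank0 row4 -> MISS (open row4); precharges=1
Acc 4: bank1 row1 -> MISS (open row1); precharges=2
Acc 5: bank1 row4 -> MISS (open row4); precharges=3
Acc 6: bank0 row0 -> MISS (open row0); precharges=4
Acc 7: bank1 row1 -> MISS (open row1); precharges=5
Acc 8: bank0 row2 -> MISS (open row2); precharges=6
Acc 9: bank0 row1 -> MISS (open row1); precharges=7
Acc 10: bank1 row3 -> MISS (open row3); precharges=8
Acc 11: bank0 row3 -> MISS (open row3); precharges=9
Acc 12: bank1 row1 -> MISS (open row1); precharges=10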